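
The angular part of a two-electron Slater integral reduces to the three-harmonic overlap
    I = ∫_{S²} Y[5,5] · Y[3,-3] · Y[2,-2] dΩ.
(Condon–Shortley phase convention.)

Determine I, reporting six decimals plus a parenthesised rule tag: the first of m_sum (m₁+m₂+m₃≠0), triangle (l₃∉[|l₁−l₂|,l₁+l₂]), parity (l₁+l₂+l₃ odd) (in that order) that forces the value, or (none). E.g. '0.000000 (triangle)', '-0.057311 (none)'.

-0.347235 (none)

m-sum 0 ✓  L=10 even ✓  2≤2≤8 ✓
Π(2lᵢ+1) = 11×7×5 = 385
triangle coeff Δ(5,3,2) = 1/2310
Σ_t [3,3]: t=3:−1/144 = -1/144
(3j)²=10/231 [(5 3 2; 0 0 0)], sign=-1
Σ_t [0,0]: t=0:+1/17280 = 1/17280
(3j)²=1/11 [(5 3 2; 5 -3 -2)], sign=+1
⇒ 4πI² = 50/33
I = (-1)√(50/33/(4π)) = -0.34723469
No selection rule forces the value: the integral is nonzero (none).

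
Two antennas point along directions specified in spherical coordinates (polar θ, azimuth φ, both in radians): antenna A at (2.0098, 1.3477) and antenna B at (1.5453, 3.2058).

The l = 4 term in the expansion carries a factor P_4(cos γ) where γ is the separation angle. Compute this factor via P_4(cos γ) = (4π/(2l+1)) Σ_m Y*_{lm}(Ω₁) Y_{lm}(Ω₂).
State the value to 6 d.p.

Expand P_4 via completeness: Σ_{m} conj(Y_{4,m}) at Ω₁ times Y_{4,m} at Ω₂ —
  [-4]  conj(Y_{4,-4})(Ω₁) = 0.18644 - 0.23130j ; Y_{4,-4}(Ω₂) = 0.42746 - 0.11226j ; Δ = 0.05373 - 0.11980j
  [-3]  conj(Y_{4,-3})(Ω₁) = 0.24480 + 0.30944j ; Y_{4,-3}(Ω₂) = -0.03129 + 0.00610j ; Δ = -0.00955 - 0.00819j
  [-2]  conj(Y_{4,-2})(Ω₁) = -0.06542 + 0.03130j ; Y_{4,-2}(Ω₂) = -0.33004 + 0.04262j ; Δ = 0.02026 - 0.01312j
  [-1]  conj(Y_{4,-1})(Ω₁) = 0.06989 + 0.30804j ; Y_{4,-1}(Ω₂) = 0.03604 - 0.00232j ; Δ = 0.00323 + 0.01094j
  [+0]  conj(Y_{4,0})(Ω₁) = -0.13513 + 0.00000j ; Y_{4,0}(Ω₂) = 0.31530 + 0.00000j ; Δ = -0.04261 + 0.00000j
  [+1]  conj(Y_{4,1})(Ω₁) = -0.06989 + 0.30804j ; Y_{4,1}(Ω₂) = -0.03604 - 0.00232j ; Δ = 0.00323 - 0.01094j
  [+2]  conj(Y_{4,2})(Ω₁) = -0.06542 - 0.03130j ; Y_{4,2}(Ω₂) = -0.33004 - 0.04262j ; Δ = 0.02026 + 0.01312j
  [+3]  conj(Y_{4,3})(Ω₁) = -0.24480 + 0.30944j ; Y_{4,3}(Ω₂) = 0.03129 + 0.00610j ; Δ = -0.00955 + 0.00819j
  [+4]  conj(Y_{4,4})(Ω₁) = 0.18644 + 0.23130j ; Y_{4,4}(Ω₂) = 0.42746 + 0.11226j ; Δ = 0.05373 + 0.11980j
Total Σ_m = 0.09274 + 0.00000j. Multiply by 1.396263: 0.12948 + 0.00000j. P_4(cos γ) = 0.129484

0.129484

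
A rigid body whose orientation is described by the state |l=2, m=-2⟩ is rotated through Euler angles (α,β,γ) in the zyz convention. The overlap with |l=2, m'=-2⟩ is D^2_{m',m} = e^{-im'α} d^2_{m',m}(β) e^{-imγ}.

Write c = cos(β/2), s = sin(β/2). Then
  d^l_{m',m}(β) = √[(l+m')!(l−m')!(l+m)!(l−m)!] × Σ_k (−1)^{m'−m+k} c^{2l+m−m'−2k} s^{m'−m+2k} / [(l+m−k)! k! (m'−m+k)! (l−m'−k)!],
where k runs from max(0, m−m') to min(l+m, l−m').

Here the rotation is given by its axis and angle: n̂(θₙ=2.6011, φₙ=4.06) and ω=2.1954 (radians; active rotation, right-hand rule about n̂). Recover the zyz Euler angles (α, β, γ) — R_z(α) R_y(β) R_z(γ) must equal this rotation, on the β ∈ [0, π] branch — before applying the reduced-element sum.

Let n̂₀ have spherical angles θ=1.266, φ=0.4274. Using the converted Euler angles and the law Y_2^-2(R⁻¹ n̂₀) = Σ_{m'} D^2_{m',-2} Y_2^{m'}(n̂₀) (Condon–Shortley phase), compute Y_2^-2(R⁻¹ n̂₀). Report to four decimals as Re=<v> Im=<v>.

Axis–angle → zyz. n̂ = (sinθₙcosφₙ, sinθₙsinφₙ, cosθₙ) = (-0.312382, -0.408887, -0.857455), ω = 2.1954.
R = I cosω + sinω [n̂]ₓ + (1−cosω) n̂n̂ᵀ gives
  R = [-0.430130, +0.897985, +0.092801; -0.493142, -0.319820, +0.809028; +0.756174, +0.302223, +0.580398]
β = atan2(√(R₁₃²+R₂₃²), R₃₃) = 0.951579; α = atan2(R₂₃, R₁₃) mod 2π = 1.456589; γ = atan2(R₃₂, −R₃₁) mod 2π = 2.761367
Need the full column D^2_{m',-2} for m'=−2..2 at α=1.4566, β=0.9516, γ=2.7614.
cos(β/2)=0.888931, sin(β/2)=0.458040
d^2_{-2,-2}: single k=0 term ⇒ +0.624415;  D = -0.343202+0.521638i
d^2_{-1,-2}: single k=0 term ⇒ -0.643485;  D = -0.493762-0.412641i
d^2_{0,-2}: single k=0 term ⇒ +0.406087;  D = +0.294221-0.279895i
d^2_{1,-2}: single k=0 term ⇒ -0.170848;  D = +0.102883+0.136397i
d^2_{2,-2}: single k=0 term ⇒ +0.044016;  D = -0.037932+0.022329i
Y_2^{m'}(θ=1.266,φ=0.4274) and Σ D·Y over m':
  (-0.3432+0.5216i)·(+0.2307-0.2652i)  (-0.4938-0.4126i)·(+0.2013-0.0917i)  (+0.2942-0.2799i)·(-0.2302+0.0000i)  (+0.1029+0.1364i)·(-0.2013-0.0917i)  (-0.0379+0.0223i)·(+0.2307+0.2652i)
Y_2^-2(R⁻¹ n̂) = -0.168654+0.196204i

Re=-0.1687 Im=0.1962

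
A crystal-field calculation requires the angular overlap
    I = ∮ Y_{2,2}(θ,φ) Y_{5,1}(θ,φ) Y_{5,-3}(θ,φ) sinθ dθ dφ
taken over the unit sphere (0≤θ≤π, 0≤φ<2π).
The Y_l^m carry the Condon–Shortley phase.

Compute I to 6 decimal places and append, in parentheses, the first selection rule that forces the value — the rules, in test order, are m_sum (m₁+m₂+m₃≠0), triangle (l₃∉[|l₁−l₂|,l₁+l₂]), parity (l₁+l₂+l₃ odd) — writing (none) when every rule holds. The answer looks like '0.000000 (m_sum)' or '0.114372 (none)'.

0.171169 (none)

Rules hold: Σm=0, L=12 even, 3≤5≤7.
N = 5·11·11 = 605
Δ = 2!·2!·8!/13! = 1/38610
Racah Σ t=0..2: t=0:+1/2880 t=1:−1/576 t=2:+1/2880 = -1/960
⇒ 3j(2 5 5; 0 0 0)² = 10/429, sgn +1
Racah Σ t=0..0: t=0:+1/5760 = 1/5760
⇒ 3j(2 5 5; 2 1 -3)² = 56/2145, sgn +1
4πI² = N·(3j₀)²·(3jₘ)² = 560/1521
I = +1·√(0.368179/4π) = 0.17116875
No selection rule forces the value: the integral is nonzero (none).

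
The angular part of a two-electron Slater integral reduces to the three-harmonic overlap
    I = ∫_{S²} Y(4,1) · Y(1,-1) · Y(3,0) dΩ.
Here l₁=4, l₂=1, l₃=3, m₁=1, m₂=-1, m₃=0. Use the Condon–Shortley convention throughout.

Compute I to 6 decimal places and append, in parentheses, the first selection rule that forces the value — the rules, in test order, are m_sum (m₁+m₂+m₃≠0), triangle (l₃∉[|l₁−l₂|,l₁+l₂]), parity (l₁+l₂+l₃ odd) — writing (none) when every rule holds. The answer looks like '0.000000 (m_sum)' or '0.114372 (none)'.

Checks pass: Σm=0; 8 even; l₃=3∈[3,5].
(2·4+1)(2·1+1)(2·3+1) = 189
Δ: 2! 6! 0! / 9! → 1/252
sum: t=1:−1/36 = -1/36
3j²(4 1 3; 0 0 0) = Δ·Π!·Σ² = 4/63  (sign +1)
sum: t=0:+1/72 = 1/72
3j²(4 1 3; 1 -1 0) = Δ·Π!·Σ² = 5/126  (sign -1)
combine: 4πI² = 189·4/63·5/126 = 10/21
take √, sign -1: I = -0.19466390
No selection rule forces the value: the integral is nonzero (none).

-0.194664 (none)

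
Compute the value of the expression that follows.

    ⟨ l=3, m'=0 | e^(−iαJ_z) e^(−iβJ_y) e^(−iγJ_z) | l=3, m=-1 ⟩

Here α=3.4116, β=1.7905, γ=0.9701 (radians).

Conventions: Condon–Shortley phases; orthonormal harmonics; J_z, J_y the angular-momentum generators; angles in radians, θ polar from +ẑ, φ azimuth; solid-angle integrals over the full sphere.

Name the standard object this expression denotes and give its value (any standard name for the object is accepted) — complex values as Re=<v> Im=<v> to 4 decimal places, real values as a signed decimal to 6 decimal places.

This is a Wigner D-matrix element — the rotation-matrix element ⟨l m'| R(α,β,γ) |l m⟩ in the angular-momentum basis.
Split into d^3_{0,-1}(β=1.7905) × two z-phases.
c=cos(1.790500/2)=0.625324, s=sin(1.790500/2)=0.780365; N=√[6·6·2·24]=41.569219
k∈{0,1,2} keeps every argument non-negative
  k=0: (−1)^1·41.5692/(12)·0.6253^5·0.7804^1 = -0.258472
  k=1: (−1)^2·41.5692/(4)·0.6253^3·0.7804^3 = +1.207593
  k=2: (−1)^3·41.5692/(12)·0.6253^1·0.7804^5 = -0.626882
d^3_{0,-1}(1.7905) = -0.258472 +1.207593 -0.626882 = +0.322240
D = (+1.000000+0.000000i)·(+0.322240)·(+0.565217+0.824942i) = +0.182135+0.265829i

Wigner D-matrix element, Re=0.1821 Im=0.2658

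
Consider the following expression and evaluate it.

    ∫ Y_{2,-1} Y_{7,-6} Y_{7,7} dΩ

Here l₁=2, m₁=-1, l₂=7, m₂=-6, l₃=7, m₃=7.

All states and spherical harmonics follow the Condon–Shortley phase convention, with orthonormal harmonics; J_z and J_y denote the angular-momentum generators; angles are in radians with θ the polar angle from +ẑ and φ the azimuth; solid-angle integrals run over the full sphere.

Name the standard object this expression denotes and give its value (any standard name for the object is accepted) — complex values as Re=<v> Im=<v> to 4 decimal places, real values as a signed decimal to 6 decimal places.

Gaunt coefficient, -0.170036

This is a Gaunt coefficient — the integral of a triple product of spherical harmonics over the sphere.
m-sum 0 ✓  L=16 even ✓  5≤7≤9 ✓
Π(2lᵢ+1) = 5×15×15 = 1125
triangle coeff Δ(2,7,7) = 1/185640
Σ_t [0,2]: t=0:+1/2419200 t=1:−1/518400 t=2:+1/2419200 = -1/907200
(3j)²=56/3315 [(2 7 7; 0 0 0)], sign=+1
Σ_t [1,1]: t=1:−1/958003200 = -1/958003200
(3j)²=13/680 [(2 7 7; -1 -6 7)], sign=-1
⇒ 4πI² = 105/289
I = (-1)√(105/289/(4π)) = -0.17003597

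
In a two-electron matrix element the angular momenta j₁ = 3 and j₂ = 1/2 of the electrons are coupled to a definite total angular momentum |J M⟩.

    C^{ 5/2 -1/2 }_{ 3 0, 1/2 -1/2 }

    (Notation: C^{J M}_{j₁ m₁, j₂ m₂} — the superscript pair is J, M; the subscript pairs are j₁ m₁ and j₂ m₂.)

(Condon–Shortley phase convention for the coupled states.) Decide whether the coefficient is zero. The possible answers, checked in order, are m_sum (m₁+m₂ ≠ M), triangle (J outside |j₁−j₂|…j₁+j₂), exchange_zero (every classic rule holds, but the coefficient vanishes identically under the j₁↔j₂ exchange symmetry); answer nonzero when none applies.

m-sum: m₁+m₂ = 0+(-1/2) = -1/2, M = -1/2  ✓
triangle: |j₁−j₂| = 5/2 ≤ J = 5/2 ≤ j₁+j₂ = 7/2  ✓
exchange: j₁≠j₂ or m₁≠m₂ — the exchange symmetry imposes no constraint here
value check: CG = +√(3/7) = +0.654654 ≠ 0

nonzero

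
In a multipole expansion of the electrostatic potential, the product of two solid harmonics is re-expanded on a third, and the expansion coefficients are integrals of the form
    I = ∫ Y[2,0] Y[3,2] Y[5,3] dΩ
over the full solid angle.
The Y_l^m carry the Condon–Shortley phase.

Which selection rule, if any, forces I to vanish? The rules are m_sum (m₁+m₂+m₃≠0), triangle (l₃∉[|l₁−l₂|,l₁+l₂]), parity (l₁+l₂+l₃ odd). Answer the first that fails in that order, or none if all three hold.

azimuthal sum: 0 + 2 + 3 = 5  ✗
1 ≤ 5 ≤ 5 (triangle on l)
L = 2 + 3 + 5 = 10 (even)

m_sum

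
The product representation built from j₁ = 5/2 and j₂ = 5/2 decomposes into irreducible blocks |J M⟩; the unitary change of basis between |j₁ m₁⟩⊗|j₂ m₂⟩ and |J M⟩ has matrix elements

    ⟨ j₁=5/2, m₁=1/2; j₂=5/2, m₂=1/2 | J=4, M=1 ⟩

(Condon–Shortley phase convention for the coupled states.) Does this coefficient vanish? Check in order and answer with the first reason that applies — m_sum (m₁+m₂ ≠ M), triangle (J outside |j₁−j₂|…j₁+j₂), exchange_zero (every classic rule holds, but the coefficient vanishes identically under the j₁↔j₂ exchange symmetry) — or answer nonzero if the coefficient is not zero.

m-sum: m₁+m₂ = 1/2+1/2 = 1, M = 1  ✓
triangle: |j₁−j₂| = 0 ≤ J = 4 ≤ j₁+j₂ = 5  ✓
exchange: j₁=j₂ and m₁=m₂, and (−1)^(j₁+j₂−J) = (−1)^1 = −1 forces ⟨j₁m₁;j₂m₂|JM⟩ = −⟨j₂m₂;j₁m₁|JM⟩ = −⟨j₁m₁;j₂m₂|JM⟩ ⇒ the coefficient vanishes identically
Racah sum check: Σ_k collapses to 0 ⇒ CG = 0

exchange_zero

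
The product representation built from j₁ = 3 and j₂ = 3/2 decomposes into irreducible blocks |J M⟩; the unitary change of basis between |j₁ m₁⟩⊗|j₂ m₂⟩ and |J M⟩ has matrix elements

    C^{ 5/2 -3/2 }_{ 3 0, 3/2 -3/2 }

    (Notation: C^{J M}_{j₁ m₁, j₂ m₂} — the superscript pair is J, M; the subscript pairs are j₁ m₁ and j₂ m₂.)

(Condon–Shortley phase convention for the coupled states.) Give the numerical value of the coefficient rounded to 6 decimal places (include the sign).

+√(9/35) = +0.507093

√[6·2!4!1!/8! · 3!3!0!3!1!4!] = √(1296/35)
  +(−1)^0/∏(0,2,3,0,1,1)! = 1/12  (running 1/12)
⟨..|..⟩ = √(1296/35)·(1/12) = +0.507093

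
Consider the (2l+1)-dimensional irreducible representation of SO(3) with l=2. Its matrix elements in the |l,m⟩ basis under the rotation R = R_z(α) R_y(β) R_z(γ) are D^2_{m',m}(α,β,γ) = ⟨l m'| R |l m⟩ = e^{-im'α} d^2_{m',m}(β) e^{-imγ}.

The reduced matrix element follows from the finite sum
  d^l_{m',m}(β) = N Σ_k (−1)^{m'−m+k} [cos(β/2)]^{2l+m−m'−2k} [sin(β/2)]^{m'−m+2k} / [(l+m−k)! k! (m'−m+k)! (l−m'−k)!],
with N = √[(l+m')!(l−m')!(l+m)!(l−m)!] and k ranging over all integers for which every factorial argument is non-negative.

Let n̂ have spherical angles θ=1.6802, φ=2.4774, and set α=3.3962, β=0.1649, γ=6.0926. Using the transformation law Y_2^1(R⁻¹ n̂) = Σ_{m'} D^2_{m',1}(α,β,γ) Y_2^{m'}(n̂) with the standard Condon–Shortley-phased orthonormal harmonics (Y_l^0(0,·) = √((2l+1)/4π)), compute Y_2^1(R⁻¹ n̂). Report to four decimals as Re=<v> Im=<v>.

Need the full column D^2_{m',1} for m'=−2..2 at α=3.3962, β=0.1649, γ=6.0926.
cos(β/2)=0.996603, sin(β/2)=0.082357
d^2_{-2,1}: single k=3 term ⇒ +0.001113;  D = +0.000852+0.000717i
d^2_{-1,1}: k∈[2..3] ⇒ +0.020210 -0.000046 = +0.020164;  D = -0.018198-0.008683i
d^2_{0,1}: k∈[1..2] ⇒ +0.199683 -0.001364 = +0.198319;  D = +0.194728+0.037568i
d^2_{1,1}: k∈[0..1] ⇒ +0.986481 -0.020210 = +0.966271;  D = -0.964291+0.061820i
d^2_{2,1}: single k=0 term ⇒ -0.163040;  D = -0.154834+0.051075i
Y_2^{m'}(θ=1.6802,φ=2.4774) and Σ D·Y over m':
  (+0.0009+0.0007i)·(+0.0916+0.3705i)  (-0.0182-0.0087i)·(+0.0660+0.0517i)  (+0.1947+0.0376i)·(-0.3041+0.0000i)  (-0.9643+0.0618i)·(-0.0660+0.0517i)  (-0.1548+0.0511i)·(+0.0916-0.3705i)
Y_2^1(R⁻¹ n̂) = +0.005048-0.004432i

Re=0.0050 Im=-0.0044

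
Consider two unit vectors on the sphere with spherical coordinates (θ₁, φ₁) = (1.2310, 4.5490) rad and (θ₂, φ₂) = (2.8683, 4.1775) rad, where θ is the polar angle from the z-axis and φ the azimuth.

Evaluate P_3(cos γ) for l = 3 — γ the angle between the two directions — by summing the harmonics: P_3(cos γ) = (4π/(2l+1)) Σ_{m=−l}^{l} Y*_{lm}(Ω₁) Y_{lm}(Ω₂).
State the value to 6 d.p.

0.124249

Summing Y*_{l m}(θ₁,φ₁)·Y_{l m}(θ₂,φ₂) over m ∈ [−3, 3]; prefactor 4π/(2·3+1) = 1.795196:
  term(m=-3) = 0.00126 + 0.00258j   from Y*(Ω₁)=0.16462 + 0.30850j, Y(Ω₂)=0.00820 + 0.00028j
  term(m=-2) = -0.01598 - 0.01468j   from Y*(Ω₁)=-0.28676 + 0.09719j, Y(Ω₂)=0.03443 + 0.06288j
  term(m=-1) = -0.04003 - 0.01560j   from Y*(Ω₁)=0.02203 + 0.13366j, Y(Ω₂)=-0.16166 + 0.27284j
  term(m=+0) = 0.17871 + 0.00000j   from Y*(Ω₁)=-0.30405 + 0.00000j, Y(Ω₂)=-0.58777 + 0.00000j
  term(m=+1) = -0.04003 + 0.01560j   from Y*(Ω₁)=-0.02203 + 0.13366j, Y(Ω₂)=0.16166 + 0.27284j
  term(m=+2) = -0.01598 + 0.01468j   from Y*(Ω₁)=-0.28676 - 0.09719j, Y(Ω₂)=0.03443 - 0.06288j
  term(m=+3) = 0.00126 - 0.00258j   from Y*(Ω₁)=-0.16462 + 0.30850j, Y(Ω₂)=-0.00820 + 0.00028j
Σ over m = 0.06921 + 0.00000j; ×(4π/7) → 0.12425 + 0.00000j. Real part: 0.124249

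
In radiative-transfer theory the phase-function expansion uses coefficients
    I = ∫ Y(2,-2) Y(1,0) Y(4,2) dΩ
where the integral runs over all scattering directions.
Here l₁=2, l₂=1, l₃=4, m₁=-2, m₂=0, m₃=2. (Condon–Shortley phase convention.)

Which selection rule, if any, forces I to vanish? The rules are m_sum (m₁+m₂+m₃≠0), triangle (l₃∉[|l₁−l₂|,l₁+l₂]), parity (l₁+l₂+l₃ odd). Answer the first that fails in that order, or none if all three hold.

azimuthal sum: -2 + 0 + 2 = 0  ✓
l₃ must lie in [1,3]; have l₃=4  ✗
L = 2 + 1 + 4 = 7 (odd)

triangle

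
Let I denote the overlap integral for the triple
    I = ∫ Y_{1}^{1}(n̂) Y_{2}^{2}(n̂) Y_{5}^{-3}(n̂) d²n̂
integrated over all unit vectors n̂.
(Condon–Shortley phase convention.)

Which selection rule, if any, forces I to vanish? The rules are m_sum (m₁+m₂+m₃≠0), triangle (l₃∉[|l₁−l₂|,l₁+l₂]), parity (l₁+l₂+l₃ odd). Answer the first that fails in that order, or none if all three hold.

triangle

m₁+m₂+m₃ = 1 + 2 − 3 = 0  ✓
triangle: need |l₁−l₂| ≤ l₃ ≤ l₁+l₂ = [1,3]; l₃=5 is outside  ✗
parity: l₁+l₂+l₃ = 8 is even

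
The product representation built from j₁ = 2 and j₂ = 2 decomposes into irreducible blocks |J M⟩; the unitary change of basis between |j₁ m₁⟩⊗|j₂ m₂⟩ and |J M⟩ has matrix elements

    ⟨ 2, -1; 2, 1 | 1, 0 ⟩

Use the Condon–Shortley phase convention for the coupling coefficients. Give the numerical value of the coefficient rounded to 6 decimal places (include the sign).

j₁+j₂−J=3  J+j₁−j₂=1  J−j₁+j₂=1  j₁+j₂+J+1=6
(j₁±m₁, j₂±m₂, J±M) = (1,3,3,1,1,1)
P² = 9/10
sum k=2..3:
  [2] +1/2 = 1/2
  [3] −1/6 = -1/6
S = 1/3
C² = P²·S² = 1/10 ; C = +0.316228

+0.316228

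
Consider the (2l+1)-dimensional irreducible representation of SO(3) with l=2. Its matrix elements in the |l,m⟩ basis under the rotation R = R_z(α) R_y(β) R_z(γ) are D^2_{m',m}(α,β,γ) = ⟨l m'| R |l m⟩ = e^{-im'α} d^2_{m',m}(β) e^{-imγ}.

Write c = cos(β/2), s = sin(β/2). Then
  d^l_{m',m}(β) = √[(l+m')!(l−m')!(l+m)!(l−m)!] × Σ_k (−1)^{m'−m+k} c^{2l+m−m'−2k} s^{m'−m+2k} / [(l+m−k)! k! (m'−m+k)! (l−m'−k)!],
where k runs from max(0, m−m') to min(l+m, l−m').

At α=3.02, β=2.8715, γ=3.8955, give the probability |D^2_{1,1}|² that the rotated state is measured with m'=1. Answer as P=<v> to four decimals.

P=0.0028

Split into d^2_{1,1}(β=2.8715) × two z-phases.
Half-angle: c=0.134636, s=0.990895. N=√(6·1·6·1)=6.000000
k: max(0,(1)−(1))=0 … min(2+(1),2−(1))=1
  k=0: (−1)^0·6.0000/(6)·0.1346^4·0.9909^0 = +0.000329
  k=1: (−1)^1·6.0000/(2)·0.1346^2·0.9909^2 = -0.053395
d^2_{1,1}(2.8715) = +0.000329 -0.053395 = -0.053066
|D^2_{1,1}|² = |d^2_{1,1}(β)|² = (-0.053066)² = 0.002816 (the z-rotation phases have unit modulus)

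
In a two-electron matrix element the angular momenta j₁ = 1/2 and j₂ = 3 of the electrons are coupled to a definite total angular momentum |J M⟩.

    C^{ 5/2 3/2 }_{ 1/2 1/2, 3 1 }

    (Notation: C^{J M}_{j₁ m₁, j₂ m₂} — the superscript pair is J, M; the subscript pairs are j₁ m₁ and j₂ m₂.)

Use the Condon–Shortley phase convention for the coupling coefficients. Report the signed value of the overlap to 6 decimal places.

+√(2/7) ≈ +0.534522

√[6·1!0!5!/7! · 1!0!4!2!4!1!] = √(1152/7)
  +(−1)^0/∏(0,1,0,4,0,1)! = 1/24  (running 1/24)
⟨..|..⟩ = √(1152/7)·(1/24) = +0.534522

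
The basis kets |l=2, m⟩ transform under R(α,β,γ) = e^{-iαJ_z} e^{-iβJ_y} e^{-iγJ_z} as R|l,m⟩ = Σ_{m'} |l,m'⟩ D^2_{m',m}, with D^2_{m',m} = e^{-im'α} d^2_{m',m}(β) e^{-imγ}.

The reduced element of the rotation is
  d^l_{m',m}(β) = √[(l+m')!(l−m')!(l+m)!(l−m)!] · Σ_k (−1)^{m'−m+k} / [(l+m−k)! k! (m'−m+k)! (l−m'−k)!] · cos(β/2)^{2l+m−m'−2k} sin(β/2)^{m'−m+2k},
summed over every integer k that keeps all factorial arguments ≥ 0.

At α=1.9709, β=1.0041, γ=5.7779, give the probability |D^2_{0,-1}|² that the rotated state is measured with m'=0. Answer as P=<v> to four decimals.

P=0.3077

First d^2_{0,-1}(β=1.0041), then the phase factors e^{-i(0)α} and e^{-i(-1)γ}:
With c≡cos(β/2)=0.876598 and s≡sin(β/2)=0.481224, N=[2·2·1·6]^{1/2}=4.898979
The bounds max(0,m−m')=0 and min(l+m,l−m')=1 give 2 terms
  k=0: (−1)^1·4.8990/(2)·0.8766^3·0.4812^1 = -0.794006
  k=1: (−1)^2·4.8990/(2)·0.8766^1·0.4812^3 = +0.239286
d^2_{0,-1}(1.0041) = -0.794006 +0.239286 = -0.554720
|D^2_{0,-1}|² = |d^2_{0,-1}(β)|² = (-0.554720)² = 0.307715 (the z-rotation phases have unit modulus)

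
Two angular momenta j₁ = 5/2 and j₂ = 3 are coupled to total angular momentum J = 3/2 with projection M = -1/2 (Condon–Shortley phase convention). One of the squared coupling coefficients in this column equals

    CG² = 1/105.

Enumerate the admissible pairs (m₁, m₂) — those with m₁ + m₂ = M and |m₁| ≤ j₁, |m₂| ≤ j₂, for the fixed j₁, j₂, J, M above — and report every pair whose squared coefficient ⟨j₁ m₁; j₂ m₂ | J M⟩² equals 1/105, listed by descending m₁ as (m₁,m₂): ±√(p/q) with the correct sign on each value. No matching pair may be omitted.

Admissible pairs with m₁+m₂ = M = -1/2: (-5/2,2), (-3/2,1), (-1/2,0), (1/2,-1), (3/2,-2), (5/2,-3)
  (m₁,m₂)=(5/2,-3): CG² = 5/14, CG = +√(5/14)
  (m₁,m₂)=(3/2,-2): CG² = 1/21, CG = −√(1/21)
  (m₁,m₂)=(1/2,-1): CG² = 1/105, CG = −√(1/105)   ← matches the target
  (m₁,m₂)=(-1/2,0): CG² = 4/35, CG = +√(4/35)
  (m₁,m₂)=(-3/2,1): CG² = 7/30, CG = −√(7/30)
  (m₁,m₂)=(-5/2,2): CG² = 5/21, CG = +√(5/21)
Pairs with CG² = 1/105: (1/2,-1): −√(1/105)

(1/2,-1): −√(1/105)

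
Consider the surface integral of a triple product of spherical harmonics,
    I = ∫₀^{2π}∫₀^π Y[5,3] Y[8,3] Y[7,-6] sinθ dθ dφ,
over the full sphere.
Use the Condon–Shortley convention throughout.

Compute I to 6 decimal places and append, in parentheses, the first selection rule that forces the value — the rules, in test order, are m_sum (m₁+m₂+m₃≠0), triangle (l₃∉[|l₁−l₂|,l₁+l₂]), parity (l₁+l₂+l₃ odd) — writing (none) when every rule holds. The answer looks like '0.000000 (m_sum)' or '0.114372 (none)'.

-0.144003 (none)

Rules hold: Σm=0, L=20 even, 3≤7≤13.
N = 11·17·15 = 2805
Δ = 6!·4!·10!/21! = 1/814773960
Racah Σ t=1..5: t=1:−1/87091200 t=2:+1/4976640 t=3:−1/2073600 t=4:+1/4976640 t=5:−1/87091200 = -1/9676800
⇒ 3j(5 8 7; 0 0 0)² = 360/46189, sgn +1
Racah Σ t=1..2: t=1:−1/2612736000 t=2:+1/418037760 = 1/497664000
⇒ 3j(5 8 7; 3 3 -6)² = 77/6460, sgn -1
4πI² = N·(3j₀)²·(3jₘ)² = 20790/79781
I = -1·√(0.260588/4π) = -0.14400334
No selection rule forces the value: the integral is nonzero (none).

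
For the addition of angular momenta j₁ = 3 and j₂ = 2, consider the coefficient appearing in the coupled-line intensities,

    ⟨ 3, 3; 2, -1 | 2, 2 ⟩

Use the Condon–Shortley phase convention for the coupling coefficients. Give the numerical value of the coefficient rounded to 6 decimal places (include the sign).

j₁+j₂−J=3  J+j₁−j₂=3  J−j₁+j₂=1  j₁+j₂+J+1=8
(j₁±m₁, j₂±m₂, J±M) = (6,0,1,3,4,0)
P² = 3240/7
sum k=0..0:
  [0] +1/36 = 1/36
S = 1/36
C² = P²·S² = 5/14 ; C = +0.597614

+0.597614  (= +√(5/14))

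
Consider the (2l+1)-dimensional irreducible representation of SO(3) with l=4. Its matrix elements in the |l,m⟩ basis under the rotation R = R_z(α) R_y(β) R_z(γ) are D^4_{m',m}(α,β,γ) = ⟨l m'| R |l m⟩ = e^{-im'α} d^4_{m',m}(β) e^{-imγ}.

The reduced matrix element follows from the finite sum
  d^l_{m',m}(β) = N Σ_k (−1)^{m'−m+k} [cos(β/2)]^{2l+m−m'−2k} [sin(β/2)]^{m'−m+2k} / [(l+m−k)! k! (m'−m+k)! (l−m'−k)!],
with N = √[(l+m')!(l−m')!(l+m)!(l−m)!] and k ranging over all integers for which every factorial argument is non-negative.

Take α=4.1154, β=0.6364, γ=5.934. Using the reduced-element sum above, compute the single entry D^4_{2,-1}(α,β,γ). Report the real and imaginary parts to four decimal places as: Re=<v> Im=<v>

Re=0.1868 Im=0.2105

D^4_{2,-1}(4.1154,0.6364,5.9340) = e^{-i·2·4.1154}·d^4_{2,-1}(0.6364)·e^{-i·-1·5.9340}. Compute d first:
With c≡cos(β/2)=0.949800 and s≡sin(β/2)=0.312857, N=[720·2·6·120]^{1/2}=1018.233765
The bounds max(0,m−m')=0 and min(l+m,l−m')=2 give 3 terms
  k=0: (−1)^3·1018.2338/(72)·0.9498^5·0.3129^3 = -0.334746
  k=1: (−1)^4·1018.2338/(48)·0.9498^3·0.3129^5 = +0.054480
  k=2: (−1)^5·1018.2338/(240)·0.9498^1·0.3129^7 = -0.001182
d^4_{2,-1}(0.6364) = -0.334746 +0.054480 -0.001182 = -0.281448
Phases: e^{-i·(2)·4.1154}=-0.367964-0.929840i, e^{-i·(-1)·5.9340}=+0.939652-0.342132i ⇒ D=+0.186850+0.210477i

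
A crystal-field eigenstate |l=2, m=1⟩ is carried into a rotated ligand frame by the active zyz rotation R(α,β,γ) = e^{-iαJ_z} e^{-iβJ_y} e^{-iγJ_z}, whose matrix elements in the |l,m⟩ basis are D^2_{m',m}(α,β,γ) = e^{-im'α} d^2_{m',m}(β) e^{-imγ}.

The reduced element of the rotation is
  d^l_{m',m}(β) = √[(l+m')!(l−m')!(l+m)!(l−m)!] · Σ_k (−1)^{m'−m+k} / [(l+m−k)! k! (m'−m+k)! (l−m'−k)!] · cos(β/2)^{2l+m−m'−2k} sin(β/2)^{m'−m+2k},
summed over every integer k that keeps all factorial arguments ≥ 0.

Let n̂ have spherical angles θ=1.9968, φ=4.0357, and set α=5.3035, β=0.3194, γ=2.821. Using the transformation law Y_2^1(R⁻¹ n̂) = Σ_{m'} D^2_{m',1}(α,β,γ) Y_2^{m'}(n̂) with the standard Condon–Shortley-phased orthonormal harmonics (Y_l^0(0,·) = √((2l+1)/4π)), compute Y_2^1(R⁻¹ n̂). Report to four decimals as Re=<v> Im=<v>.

Re=-0.1522 Im=0.1667

Need the full column D^2_{m',1} for m'=−2..2 at α=5.3035, β=0.3194, γ=2.8210.
cos(β/2)=0.987275, sin(β/2)=0.159022
d^2_{-2,1}: single k=3 term ⇒ +0.007940;  D = +0.000539+0.007922i
d^2_{-1,1}: k∈[2..3] ⇒ +0.073946 -0.000639 = +0.073306;  D = -0.057952+0.044893i
d^2_{0,1}: k∈[1..2] ⇒ +0.374841 -0.009725 = +0.365116;  D = -0.346513-0.115059i
d^2_{1,1}: k∈[0..1] ⇒ +0.950063 -0.073946 = +0.876118;  D = -0.234126-0.844256i
d^2_{2,1}: single k=0 term ⇒ -0.306057;  D = -0.199305+0.232268i
Y_2^{m'}(θ=1.9968,φ=4.0357) and Σ D·Y over m':
  (+0.0005+0.0079i)·(-0.0691-0.3128i)  (-0.0580+0.0449i)·(+0.1820-0.2267i)  (-0.3465-0.1151i)·(-0.1538+0.0000i)  (-0.2341-0.8443i)·(-0.1820-0.2267i)  (-0.1993+0.2323i)·(-0.0691+0.3128i)
Y_2^1(R⁻¹ n̂) = -0.152241+0.166665i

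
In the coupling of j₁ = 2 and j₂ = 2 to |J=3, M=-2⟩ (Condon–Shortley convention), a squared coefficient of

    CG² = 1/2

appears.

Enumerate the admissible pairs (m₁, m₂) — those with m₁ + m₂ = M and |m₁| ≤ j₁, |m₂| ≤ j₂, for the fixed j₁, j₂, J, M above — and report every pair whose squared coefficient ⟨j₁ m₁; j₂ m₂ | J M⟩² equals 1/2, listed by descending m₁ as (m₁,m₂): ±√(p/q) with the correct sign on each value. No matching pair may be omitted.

Admissible pairs with m₁+m₂ = M = -2: (-2,0), (-1,-1), (0,-2)
  (m₁,m₂)=(0,-2): CG² = 1/2, CG = +√(1/2)   ← matches the target
  (m₁,m₂)=(-1,-1): CG² = 0/1, CG = 0
  (m₁,m₂)=(-2,0): CG² = 1/2, CG = −√(1/2)   ← matches the target
Pairs with CG² = 1/2: (0,-2): +√(1/2); (-2,0): −√(1/2)

(0,-2): +√(1/2); (-2,0): −√(1/2)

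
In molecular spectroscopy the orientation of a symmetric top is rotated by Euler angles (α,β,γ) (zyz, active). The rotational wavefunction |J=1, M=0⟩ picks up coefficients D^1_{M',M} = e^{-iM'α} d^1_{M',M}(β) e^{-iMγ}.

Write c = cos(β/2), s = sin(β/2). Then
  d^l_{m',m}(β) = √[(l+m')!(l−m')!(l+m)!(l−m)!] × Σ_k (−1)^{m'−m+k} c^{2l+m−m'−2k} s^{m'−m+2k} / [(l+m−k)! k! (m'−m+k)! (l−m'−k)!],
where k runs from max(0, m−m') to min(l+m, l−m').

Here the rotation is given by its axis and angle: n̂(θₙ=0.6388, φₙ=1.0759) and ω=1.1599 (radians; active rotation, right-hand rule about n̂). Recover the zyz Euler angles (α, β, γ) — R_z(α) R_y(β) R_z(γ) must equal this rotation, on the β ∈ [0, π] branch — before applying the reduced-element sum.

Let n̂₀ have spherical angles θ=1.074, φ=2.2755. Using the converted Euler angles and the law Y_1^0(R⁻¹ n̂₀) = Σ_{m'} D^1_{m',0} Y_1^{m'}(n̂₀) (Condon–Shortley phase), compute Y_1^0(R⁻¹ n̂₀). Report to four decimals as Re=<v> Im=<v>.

Axis–angle → zyz. n̂ = (sinθₙcosφₙ, sinθₙsinφₙ, cosθₙ) = (+0.283175, +0.524695, +0.802812), ω = 1.1599.
R = I cosω + sinω [n̂]ₓ + (1−cosω) n̂n̂ᵀ gives
  R = [+0.447590, -0.646755, +0.617552; +0.825221, +0.564771, -0.006626; -0.344490, +0.512583, +0.786502]
β = atan2(√(R₁₃²+R₂₃²), R₃₃) = 0.665672; α = atan2(R₂₃, R₁₃) mod 2π = 6.272457; γ = atan2(R₃₂, −R₃₁) mod 2π = 0.979064
Need the full column D^1_{m',0} for m'=−1..1 at α=6.2725, β=0.6657, γ=0.9791.
cos(β/2)=0.945120, sin(β/2)=0.326725
d^1_{-1,0}: single k=1 term ⇒ +0.436701;  D = +0.436675-0.004685i
d^1_{0,0}: k∈[0..1] ⇒ +0.893251 -0.106749 = +0.786502;  D = +0.786502+0.000000i
d^1_{1,0}: single k=0 term ⇒ -0.436701;  D = -0.436675-0.004685i
Y_1^{m'}(θ=1.074,φ=2.2755) and Σ D·Y over m':
  (+0.4367-0.0047i)·(-0.1968-0.2314i)  (+0.7865+0.0000i)·(+0.2329+0.0000i)  (-0.4367-0.0047i)·(+0.1968-0.2314i)
Y_1^0(R⁻¹ n̂) = +0.009149+0.000000i

Re=0.0091 Im=0.0000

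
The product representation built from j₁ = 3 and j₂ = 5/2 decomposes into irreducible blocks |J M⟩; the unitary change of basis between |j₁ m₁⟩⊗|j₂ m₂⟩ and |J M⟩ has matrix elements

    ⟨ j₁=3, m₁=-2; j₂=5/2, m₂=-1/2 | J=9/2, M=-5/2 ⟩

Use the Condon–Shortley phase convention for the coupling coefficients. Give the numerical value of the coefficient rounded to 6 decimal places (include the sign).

√[10·1!5!4!/11! · 1!5!2!3!2!7!] = √(115200/11)
  +(−1)^0/∏(0,1,5,2,0,2)! = 1/480  (running 1/480)
  +(−1)^1/∏(1,0,4,1,1,3)! = -1/144  (running -7/1440)
⟨..|..⟩ = √(115200/11)·(-7/1440) = -0.497468

-0.497468  (= −√(49/198))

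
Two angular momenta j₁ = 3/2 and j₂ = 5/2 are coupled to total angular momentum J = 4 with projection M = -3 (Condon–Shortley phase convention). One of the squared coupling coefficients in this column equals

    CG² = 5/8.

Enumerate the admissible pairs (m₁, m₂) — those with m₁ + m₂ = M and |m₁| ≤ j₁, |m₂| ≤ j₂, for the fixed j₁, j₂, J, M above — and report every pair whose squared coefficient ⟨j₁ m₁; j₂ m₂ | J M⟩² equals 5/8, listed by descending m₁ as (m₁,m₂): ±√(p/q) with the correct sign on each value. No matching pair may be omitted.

(-3/2,-3/2): +√(5/8)

Admissible pairs with m₁+m₂ = M = -3: (-3/2,-3/2), (-1/2,-5/2)
  (m₁,m₂)=(-1/2,-5/2): CG² = 3/8, CG = +√(3/8)
  (m₁,m₂)=(-3/2,-3/2): CG² = 5/8, CG = +√(5/8)   ← matches the target
Pairs with CG² = 5/8: (-3/2,-3/2): +√(5/8)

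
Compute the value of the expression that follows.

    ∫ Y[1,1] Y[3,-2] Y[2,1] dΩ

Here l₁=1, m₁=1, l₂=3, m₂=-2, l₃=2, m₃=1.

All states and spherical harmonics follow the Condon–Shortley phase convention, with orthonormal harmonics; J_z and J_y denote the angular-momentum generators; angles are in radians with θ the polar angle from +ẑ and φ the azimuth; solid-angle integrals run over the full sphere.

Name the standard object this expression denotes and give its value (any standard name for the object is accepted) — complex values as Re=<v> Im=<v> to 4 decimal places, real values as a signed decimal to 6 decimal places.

This is a Gaunt coefficient — the integral of a triple product of spherical harmonics over the sphere.
Rules hold: Σm=0, L=6 even, 2≤2≤4.
N = 3·7·5 = 105
Δ = 2!·0!·4!/7! = 1/105
Racah Σ t=1..1: t=1:−1/4 = -1/4
⇒ 3j(1 3 2; 0 0 0)² = 3/35, sgn -1
Racah Σ t=0..0: t=0:+1/12 = 1/12
⇒ 3j(1 3 2; 1 -2 1)² = 2/21, sgn -1
4πI² = N·(3j₀)²·(3jₘ)² = 6/7
I = +1·√(0.857143/4π) = 0.26116903

Gaunt coefficient, +0.261169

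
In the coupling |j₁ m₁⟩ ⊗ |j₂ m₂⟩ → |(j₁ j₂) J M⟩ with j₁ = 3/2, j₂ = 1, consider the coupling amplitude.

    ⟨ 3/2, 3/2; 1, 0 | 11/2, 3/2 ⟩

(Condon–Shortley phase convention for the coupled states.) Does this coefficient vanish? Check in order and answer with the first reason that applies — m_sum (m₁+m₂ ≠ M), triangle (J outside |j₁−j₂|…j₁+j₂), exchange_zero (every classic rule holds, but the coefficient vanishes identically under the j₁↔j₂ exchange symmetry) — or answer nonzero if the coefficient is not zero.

m-sum: m₁+m₂ = 3/2+0 = 3/2, M = 3/2  ✓
triangle: need |j₁−j₂| ≤ J ≤ j₁+j₂, i.e. J ∈ [1/2, 5/2]; J = 11/2 is outside ✗ ⇒ coefficient is 0

triangle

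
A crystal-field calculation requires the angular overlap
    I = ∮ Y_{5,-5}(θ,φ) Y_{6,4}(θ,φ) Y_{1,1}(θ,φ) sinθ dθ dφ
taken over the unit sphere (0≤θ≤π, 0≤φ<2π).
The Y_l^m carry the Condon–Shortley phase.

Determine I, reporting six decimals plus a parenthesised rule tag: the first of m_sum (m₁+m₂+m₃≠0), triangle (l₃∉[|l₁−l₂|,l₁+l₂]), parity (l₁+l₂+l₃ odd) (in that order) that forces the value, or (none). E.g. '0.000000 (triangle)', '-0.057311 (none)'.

0.040859 (none)

m-sum 0 ✓  L=12 even ✓  1≤1≤11 ✓
Π(2lᵢ+1) = 11×13×3 = 429
triangle coeff Δ(5,6,1) = 1/858
Σ_t [5,5]: t=5:−1/14400 = -1/14400
(3j)²=6/143 [(5 6 1; 0 0 0)], sign=+1
Σ_t [10,10]: t=10:+1/7257600 = 1/7257600
(3j)²=1/858 [(5 6 1; -5 4 1)], sign=+1
⇒ 4πI² = 3/143
I = (+1)√(3/143/(4π)) = 0.04085899
No selection rule forces the value: the integral is nonzero (none).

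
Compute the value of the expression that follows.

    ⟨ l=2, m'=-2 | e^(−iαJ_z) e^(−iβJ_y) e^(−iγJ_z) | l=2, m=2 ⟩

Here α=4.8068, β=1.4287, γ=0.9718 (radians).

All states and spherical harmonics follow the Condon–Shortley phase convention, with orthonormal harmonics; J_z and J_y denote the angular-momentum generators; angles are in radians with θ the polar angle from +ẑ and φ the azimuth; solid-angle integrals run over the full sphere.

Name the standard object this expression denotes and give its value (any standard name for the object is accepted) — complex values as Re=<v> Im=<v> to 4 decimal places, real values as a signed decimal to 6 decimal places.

This is a Wigner D-matrix element — the rotation-matrix element ⟨l m'| R(α,β,γ) |l m⟩ in the angular-momentum basis.
Split into d^2_{-2,2}(β=1.4287) × two z-phases.
With c≡cos(β/2)=0.755519 and s≡sin(β/2)=0.655126, N=[1·24·24·1]^{1/2}=24.000000
Admissible k: 4..4 (factorial args all ≥0)
  k=4: (−1)^0·24.0000/(24)·0.7555^0·0.6551^4 = +0.184205
d^2_{-2,2}(1.4287) = +0.184205
Phases: e^{-i·(-2)·4.8068}=-0.982226-0.187702i, e^{-i·(2)·0.9718}=-0.364228-0.931310i ⇒ D=+0.033699+0.181096i

Wigner D-matrix element, Re=0.0337 Im=0.1811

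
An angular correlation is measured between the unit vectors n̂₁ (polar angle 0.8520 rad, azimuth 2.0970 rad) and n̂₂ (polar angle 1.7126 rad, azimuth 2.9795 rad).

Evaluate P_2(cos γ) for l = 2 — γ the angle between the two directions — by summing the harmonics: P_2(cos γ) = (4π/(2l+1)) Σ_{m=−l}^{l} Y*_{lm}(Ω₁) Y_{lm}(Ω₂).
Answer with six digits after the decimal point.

-0.283164

Addition theorem: P_2(cos γ) = (4π/5) Σ_m Y*_{lm}(Ω₁) Y_{lm}(Ω₂), m = −2…2:
  m=-2: (-0.108405-0.190043i) × (+0.358840+0.120585i) = -0.015984-0.081267i  (running Σ = -0.015984-0.081267i)
  m=-1: (-0.192289+0.331060i) × (+0.106671+0.017444i) = -0.026286+0.031960i  (running Σ = -0.042270-0.049307i)
  m=0: (+0.094865-0.000000i) × (-0.296493+0.000000i) = -0.028127+0.000000i  (running Σ = -0.070397-0.049307i)
  m=1: (+0.192289+0.331060i) × (-0.106671+0.017444i) = -0.026286-0.031960i  (running Σ = -0.096684-0.081267i)
  m=2: (-0.108405+0.190043i) × (+0.358840-0.120585i) = -0.015984+0.081267i  (running Σ = -0.112667+0.000000i)
Accumulated sum -0.112667+0.000000i; after 4π/(2l+1) scaling, -0.283164+0.000000i ⇒ P_2 = -0.283164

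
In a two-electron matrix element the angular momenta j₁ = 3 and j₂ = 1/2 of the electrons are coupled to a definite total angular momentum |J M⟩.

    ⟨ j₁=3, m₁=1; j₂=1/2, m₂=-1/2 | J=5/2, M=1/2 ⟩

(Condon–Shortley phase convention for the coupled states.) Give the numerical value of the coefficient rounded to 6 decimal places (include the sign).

triangle: 1!×5!×0!/7! = 120/5040
(j±m)!: 4!×2!×0!×1!×3!×2! = 576
prefactor² = (2J+1)×Δ×N² = 576/7
  k=0: +1/(0!×1!×2!×0!×3!×0!) = 1/12
Σ = 1/12  ⇒  CG² = 576/7×(1/12)² = 4/7
CG = +√(4/7) = +0.755929

+0.755929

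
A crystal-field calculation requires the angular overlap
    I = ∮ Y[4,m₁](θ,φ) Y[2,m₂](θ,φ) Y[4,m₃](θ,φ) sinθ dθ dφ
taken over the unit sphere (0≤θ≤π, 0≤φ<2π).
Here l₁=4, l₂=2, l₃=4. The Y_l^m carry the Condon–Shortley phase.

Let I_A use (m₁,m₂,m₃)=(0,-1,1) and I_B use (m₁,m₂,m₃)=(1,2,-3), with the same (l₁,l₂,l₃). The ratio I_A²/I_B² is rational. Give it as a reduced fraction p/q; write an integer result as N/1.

5/63

l's match ⇒ only the (l;m) 3-j factors differ between A and B.
A: triangle coeff Δ(4,2,4) = 1/13860; Σ_t [0,1]: t=0:+1/96 t=1:−1/72 = -1/288; (3j)²=1/462 [(4 2 4; 0 -1 1)], sign=+1
B: triangle coeff Δ(4,2,4) = 1/13860; Σ_t [2,2]: t=2:+1/480 = 1/480; (3j)²=3/110 [(4 2 4; 1 2 -3)], sign=-1
I_A²/I_B² = (1/462)/(3/110) = 5/63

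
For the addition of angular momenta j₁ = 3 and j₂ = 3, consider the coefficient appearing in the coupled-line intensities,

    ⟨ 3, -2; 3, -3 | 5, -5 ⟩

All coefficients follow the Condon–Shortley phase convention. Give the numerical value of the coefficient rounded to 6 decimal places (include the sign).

+√(1/2) ≈ +0.707107

√[11·1!5!5!/12! · 1!5!0!6!0!10!] = √(103680000)
  +(−1)^0/∏(0,1,5,0,0,5)! = 1/14400  (running 1/14400)
⟨..|..⟩ = √(103680000)·(1/14400) = +0.707107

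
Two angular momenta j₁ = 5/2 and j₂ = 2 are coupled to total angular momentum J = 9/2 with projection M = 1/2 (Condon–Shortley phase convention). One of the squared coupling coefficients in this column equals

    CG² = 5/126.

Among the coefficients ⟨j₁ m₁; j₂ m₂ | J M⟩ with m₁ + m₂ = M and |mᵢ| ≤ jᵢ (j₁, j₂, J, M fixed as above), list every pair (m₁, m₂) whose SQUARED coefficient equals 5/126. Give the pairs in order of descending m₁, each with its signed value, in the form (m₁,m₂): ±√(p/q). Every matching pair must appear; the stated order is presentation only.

Admissible pairs with m₁+m₂ = M = 1/2: (-3/2,2), (-1/2,1), (1/2,0), (3/2,-1), (5/2,-2)
  (m₁,m₂)=(5/2,-2): CG² = 1/126, CG = +√(1/126)
  (m₁,m₂)=(3/2,-1): CG² = 10/63, CG = +√(10/63)
  (m₁,m₂)=(1/2,0): CG² = 10/21, CG = +√(10/21)
  (m₁,m₂)=(-1/2,1): CG² = 20/63, CG = +√(20/63)
  (m₁,m₂)=(-3/2,2): CG² = 5/126, CG = +√(5/126)   ← matches the target
Pairs with CG² = 5/126: (-3/2,2): +√(5/126)

(-3/2,2): +√(5/126)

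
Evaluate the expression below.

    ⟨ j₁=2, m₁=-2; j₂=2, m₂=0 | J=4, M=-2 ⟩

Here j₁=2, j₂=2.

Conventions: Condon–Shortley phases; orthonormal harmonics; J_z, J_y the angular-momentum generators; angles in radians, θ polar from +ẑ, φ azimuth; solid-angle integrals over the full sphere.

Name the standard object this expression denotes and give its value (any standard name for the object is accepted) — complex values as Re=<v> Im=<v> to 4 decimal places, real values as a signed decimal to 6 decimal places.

Clebsch–Gordan coefficient, +√(3/14) ≈ +0.462910

This is a Clebsch–Gordan (vector-coupling) coefficient.
triangle: 0!*4!*4!/9! = 576/362880
(j±m)!: 0!*4!*2!*2!*2!*6! = 138240
prefactor² = (2J+1)*Δ*N² = 13824/7
  k=0: +1/(0!*0!*4!*2!*0!*2!) = 1/96
Σ = 1/96  ⇒  CG² = 13824/7*(1/96)² = 3/14
CG = +√(3/14) = +0.462910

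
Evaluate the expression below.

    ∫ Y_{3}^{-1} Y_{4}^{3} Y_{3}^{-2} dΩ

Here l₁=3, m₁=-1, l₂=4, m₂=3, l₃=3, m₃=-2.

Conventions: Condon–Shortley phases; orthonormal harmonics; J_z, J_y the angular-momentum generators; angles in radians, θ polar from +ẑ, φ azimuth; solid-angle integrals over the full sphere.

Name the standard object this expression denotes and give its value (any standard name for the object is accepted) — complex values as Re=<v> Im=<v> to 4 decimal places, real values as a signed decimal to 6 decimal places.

This is a Gaunt coefficient — the integral of a triple product of spherical harmonics over the sphere.
m-sum 0 ✓  L=10 even ✓  1≤3≤7 ✓
Π(2lᵢ+1) = 7×9×7 = 441
triangle coeff Δ(3,4,3) = 1/34650
Σ_t [1,3]: t=1:−1/72 t=2:+1/16 t=3:−1/72 = 5/144
(3j)²=2/77 [(3 4 3; 0 0 0)], sign=-1
Σ_t [3,4]: t=3:−1/144 t=4:+1/288 = -1/288
(3j)²=1/99 [(3 4 3; -1 3 -2)], sign=+1
⇒ 4πI² = 14/121
I = (-1)√(14/121/(4π)) = -0.09595473

Gaunt coefficient, -0.095955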